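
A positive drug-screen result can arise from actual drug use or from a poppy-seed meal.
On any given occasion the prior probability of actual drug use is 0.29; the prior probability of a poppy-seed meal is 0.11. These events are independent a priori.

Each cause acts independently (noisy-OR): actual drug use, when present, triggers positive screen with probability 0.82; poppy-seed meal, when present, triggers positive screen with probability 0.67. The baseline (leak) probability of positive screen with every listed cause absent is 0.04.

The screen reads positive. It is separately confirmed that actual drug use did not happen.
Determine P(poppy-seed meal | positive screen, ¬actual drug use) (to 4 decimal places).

Under noisy-OR, P(positive screen | causes) = 1 − (1−0.04)·∏(1−qᵢ) over the active causes.
P(positive screen | ¬actual drug use) = 0.04×0.89 + 0.6832×0.11 = 0.035600 + 0.075152 = 0.110752
Of this, 0.075152 comes from 0.6832×0.11 (the poppy-seed meal=true cases).
So P(poppy-seed meal | positive screen, ¬actual drug use) = 0.075152/0.110752 ≈ 0.6786.

P(poppy-seed meal | positive screen, ¬actual drug use) ≈ 0.6786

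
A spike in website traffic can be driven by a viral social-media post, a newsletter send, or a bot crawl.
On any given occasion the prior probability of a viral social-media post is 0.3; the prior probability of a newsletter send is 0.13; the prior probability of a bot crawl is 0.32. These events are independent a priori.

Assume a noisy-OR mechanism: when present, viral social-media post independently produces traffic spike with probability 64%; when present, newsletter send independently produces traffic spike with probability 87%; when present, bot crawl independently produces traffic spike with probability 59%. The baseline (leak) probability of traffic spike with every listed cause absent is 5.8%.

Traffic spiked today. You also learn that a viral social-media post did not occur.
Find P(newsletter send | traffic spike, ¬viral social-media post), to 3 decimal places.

P(newsletter send | traffic spike, ¬viral social-media post) ≈ 0.363

Under noisy-OR, P(traffic spike | causes) = 1 − (1−0.058)·∏(1−qᵢ) over the active causes.
P(traffic spike | ¬viral social-media post) = 0.058×0.87×0.68 + 0.61378×0.87×0.32 + 0.87754×0.13×0.68 + 0.949791×0.13×0.32 = 0.034313 + 0.170876 + 0.077575 + 0.039511 = 0.322275
The newsletter send-present share is 0.077575 + 0.039511 = 0.117086.
Hence the posterior is 0.117086/0.322275 ≈ 0.363.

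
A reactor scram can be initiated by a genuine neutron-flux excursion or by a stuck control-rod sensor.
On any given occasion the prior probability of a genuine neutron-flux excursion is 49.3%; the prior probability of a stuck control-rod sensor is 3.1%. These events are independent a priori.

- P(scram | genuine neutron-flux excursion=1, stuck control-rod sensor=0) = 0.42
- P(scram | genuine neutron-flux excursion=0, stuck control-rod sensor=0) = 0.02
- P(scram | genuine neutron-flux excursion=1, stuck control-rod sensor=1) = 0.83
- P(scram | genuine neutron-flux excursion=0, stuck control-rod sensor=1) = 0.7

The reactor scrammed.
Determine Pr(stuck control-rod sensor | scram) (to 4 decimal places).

Pr(stuck control-rod sensor | scram) ≈ 0.1012

Enumerate the 4 (genuine neutron-flux excursion, stuck control-rod sensor) configurations and weight by the priors:
  P(scram) = 0.02*0.507*0.969 + 0.7*0.507*0.031 + 0.42*0.493*0.969 + 0.83*0.493*0.031
        = 0.009826 + 0.011002 + 0.200641 + 0.012685 = 0.234154
The terms with stuck control-rod sensor present sum to 0.023687, so
  P(stuck control-rod sensor | scram) = 0.023687 / 0.234154 ≈ 0.1012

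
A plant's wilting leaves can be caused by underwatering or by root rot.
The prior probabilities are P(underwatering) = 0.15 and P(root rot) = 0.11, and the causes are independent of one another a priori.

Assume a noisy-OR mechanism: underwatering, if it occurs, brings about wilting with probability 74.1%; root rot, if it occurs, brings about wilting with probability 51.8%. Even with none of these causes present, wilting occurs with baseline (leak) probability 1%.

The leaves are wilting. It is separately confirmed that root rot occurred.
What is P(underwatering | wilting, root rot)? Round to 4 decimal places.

P(underwatering | wilting, root rot) ≈ 0.2283

Under noisy-OR, P(wilting | causes) = 1 − (1−0.01)·∏(1−qᵢ) over the active causes.
P(wilting | root rot) = 0.52282·0.85 + 0.87641·0.15 = 0.444397 + 0.131462 = 0.575859
Restricting to configurations with underwatering present: 0.87641·0.15 = 0.131462.
P(underwatering | wilting, root rot) = 0.131462 / 0.575859 ≈ 0.2283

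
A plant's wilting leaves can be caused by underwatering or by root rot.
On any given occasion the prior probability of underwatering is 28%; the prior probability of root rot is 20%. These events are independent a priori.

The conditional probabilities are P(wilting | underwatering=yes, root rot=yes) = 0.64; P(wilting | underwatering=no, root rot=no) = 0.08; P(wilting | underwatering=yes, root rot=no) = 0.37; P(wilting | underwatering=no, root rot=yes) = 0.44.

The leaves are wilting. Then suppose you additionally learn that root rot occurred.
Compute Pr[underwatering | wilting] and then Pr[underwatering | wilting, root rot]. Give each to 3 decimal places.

Pr[underwatering | wilting] ≈ 0.520; Pr[underwatering | wilting, root rot] ≈ 0.361

For the numerator, keep only underwatering=true terms: 0.082880 + 0.035840 = 0.118720
Denominator P(wilting): 0.08×0.72×0.8 + 0.44×0.72×0.2 + 0.37×0.28×0.8 + 0.64×0.28×0.2 = 0.228160
Posterior = 0.118720 / 0.228160 ≈ 0.520

Now condition on the additional information:
P(wilting | root rot) = 0.44·0.72 + 0.64·0.28 = 0.316800 + 0.179200 = 0.496000
Restricting to configurations with underwatering present: 0.64·0.28 = 0.179200.
Hence the posterior is 0.179200/0.496000 ≈ 0.361.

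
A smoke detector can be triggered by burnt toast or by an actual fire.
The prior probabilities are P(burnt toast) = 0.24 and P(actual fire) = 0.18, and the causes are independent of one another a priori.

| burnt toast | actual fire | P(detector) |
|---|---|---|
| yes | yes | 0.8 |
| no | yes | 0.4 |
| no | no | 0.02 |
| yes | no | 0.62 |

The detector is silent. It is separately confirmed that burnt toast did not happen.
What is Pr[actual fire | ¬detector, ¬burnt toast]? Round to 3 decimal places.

Pr[actual fire | ¬detector, ¬burnt toast] ≈ 0.118

By total probability over both values of actual fire:
  P(¬detector | ¬burnt toast) = 0.98*0.82 + 0.6*0.18
        = 0.803600 + 0.108000 = 0.911600
The terms with actual fire present sum to 0.108000, so
  P(actual fire | ¬detector, ¬burnt toast) = 0.108000 / 0.911600 ≈ 0.118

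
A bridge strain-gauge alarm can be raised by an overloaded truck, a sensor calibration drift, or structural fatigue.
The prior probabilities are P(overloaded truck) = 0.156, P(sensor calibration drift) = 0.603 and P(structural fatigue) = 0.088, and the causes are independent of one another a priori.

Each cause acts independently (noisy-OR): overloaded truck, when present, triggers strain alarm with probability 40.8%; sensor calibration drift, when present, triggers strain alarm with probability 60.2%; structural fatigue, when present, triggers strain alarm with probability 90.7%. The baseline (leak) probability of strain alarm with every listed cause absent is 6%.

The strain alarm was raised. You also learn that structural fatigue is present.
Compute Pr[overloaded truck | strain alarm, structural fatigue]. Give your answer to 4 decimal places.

Under noisy-OR, P(strain alarm | causes) = 1 − (1−0.06)·∏(1−qᵢ) over the active causes.
P(strain alarm | structural fatigue) = 0.91258×0.844×0.397 + 0.965207×0.844×0.603 + 0.948247×0.156×0.397 + 0.979402×0.156×0.603 = 0.305776 + 0.491225 + 0.058727 + 0.092130 = 0.947858
Restricting to configurations with overloaded truck present: 0.058727 + 0.092130 = 0.150857.
P(overloaded truck | strain alarm, structural fatigue) = 0.150857 / 0.947858 ≈ 0.1592

Pr[overloaded truck | strain alarm, structural fatigue] ≈ 0.1592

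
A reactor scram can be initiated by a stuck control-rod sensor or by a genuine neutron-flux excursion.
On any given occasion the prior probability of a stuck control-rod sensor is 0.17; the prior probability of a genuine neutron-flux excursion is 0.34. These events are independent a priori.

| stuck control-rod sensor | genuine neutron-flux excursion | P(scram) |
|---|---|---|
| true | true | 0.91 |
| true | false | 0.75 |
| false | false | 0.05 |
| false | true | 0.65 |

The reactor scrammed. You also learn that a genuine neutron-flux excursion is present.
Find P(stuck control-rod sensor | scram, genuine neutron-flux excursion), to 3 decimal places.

For the numerator, keep only stuck control-rod sensor=true terms: 0.91×0.17 = 0.154700
The normalizing constant is 0.65×0.83 + 0.91×0.17 = 0.694200
P(stuck control-rod sensor | scram, genuine neutron-flux excursion) = 0.154700/0.694200 ≈ 0.223

P(stuck control-rod sensor | scram, genuine neutron-flux excursion) ≈ 0.223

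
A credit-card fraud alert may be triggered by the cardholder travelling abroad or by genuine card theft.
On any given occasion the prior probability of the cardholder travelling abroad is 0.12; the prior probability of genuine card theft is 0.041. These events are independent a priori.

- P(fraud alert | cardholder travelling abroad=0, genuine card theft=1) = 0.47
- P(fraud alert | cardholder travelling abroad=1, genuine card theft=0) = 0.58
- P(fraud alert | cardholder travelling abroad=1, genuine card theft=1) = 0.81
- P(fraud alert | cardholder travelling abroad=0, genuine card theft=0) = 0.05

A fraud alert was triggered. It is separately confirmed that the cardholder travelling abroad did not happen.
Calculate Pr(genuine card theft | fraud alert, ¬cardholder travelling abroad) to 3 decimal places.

Pr(genuine card theft | fraud alert, ¬cardholder travelling abroad) ≈ 0.287

Numerator (weight on configurations with genuine card theft): 0.47·0.041 = 0.019270
The normalizing constant is 0.05·0.959 + 0.47·0.041 = 0.067220
P(genuine card theft | fraud alert, ¬cardholder travelling abroad) = 0.019270/0.067220 ≈ 0.287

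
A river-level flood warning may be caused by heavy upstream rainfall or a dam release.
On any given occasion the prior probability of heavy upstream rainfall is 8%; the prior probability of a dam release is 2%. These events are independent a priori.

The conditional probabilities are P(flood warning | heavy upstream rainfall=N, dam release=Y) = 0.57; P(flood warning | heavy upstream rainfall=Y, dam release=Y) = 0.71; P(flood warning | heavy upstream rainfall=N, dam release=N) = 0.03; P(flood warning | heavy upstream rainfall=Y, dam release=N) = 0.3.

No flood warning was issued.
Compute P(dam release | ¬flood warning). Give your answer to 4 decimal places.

P(¬flood warning) = 0.97×0.92×0.98 + 0.43×0.92×0.02 + 0.7×0.08×0.98 + 0.29×0.08×0.02 = 0.874552 + 0.007912 + 0.054880 + 0.000464 = 0.937808
Restricting to configurations with dam release present: 0.007912 + 0.000464 = 0.008376.
Hence the posterior is 0.008376/0.937808 ≈ 0.0089.

P(dam release | ¬flood warning) ≈ 0.0089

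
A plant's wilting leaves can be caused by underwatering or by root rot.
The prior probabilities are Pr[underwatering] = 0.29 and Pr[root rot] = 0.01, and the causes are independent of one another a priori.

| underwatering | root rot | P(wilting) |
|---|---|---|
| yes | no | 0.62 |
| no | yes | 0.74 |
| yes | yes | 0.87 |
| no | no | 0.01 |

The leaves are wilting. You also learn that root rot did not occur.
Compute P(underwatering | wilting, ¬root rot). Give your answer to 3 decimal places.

P(wilting | ¬root rot) = 0.01×0.71 + 0.62×0.29 = 0.007100 + 0.179800 = 0.186900
The underwatering-present share is 0.62×0.29 = 0.179800.
P(underwatering | wilting, ¬root rot) = 0.179800 / 0.186900 ≈ 0.962

P(underwatering | wilting, ¬root rot) ≈ 0.962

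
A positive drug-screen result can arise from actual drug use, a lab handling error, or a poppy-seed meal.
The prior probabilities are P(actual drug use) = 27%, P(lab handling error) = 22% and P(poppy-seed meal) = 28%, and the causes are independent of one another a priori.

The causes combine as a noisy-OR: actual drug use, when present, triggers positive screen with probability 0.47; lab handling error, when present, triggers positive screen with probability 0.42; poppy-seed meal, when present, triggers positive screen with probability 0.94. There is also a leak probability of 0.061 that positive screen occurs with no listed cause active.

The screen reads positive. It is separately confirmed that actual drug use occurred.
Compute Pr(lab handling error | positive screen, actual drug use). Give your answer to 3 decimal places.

Under noisy-OR, P(positive screen | causes) = 1 − (1−0.061)·∏(1−qᵢ) over the active causes.
Enumerate the 4 (lab handling error, poppy-seed meal) configurations and weight by the priors:
  P(positive screen | actual drug use) = 0.50233·0.78·0.72 + 0.97014·0.78·0.28 + 0.711351·0.22·0.72 + 0.982681·0.22·0.28
        = 0.282109 + 0.211879 + 0.112678 + 0.060533 = 0.667199
Configurations with lab handling error contribute 0.173211, so
  P(lab handling error | positive screen, actual drug use) = 0.173211 / 0.667199 ≈ 0.260

Pr(lab handling error | positive screen, actual drug use) ≈ 0.260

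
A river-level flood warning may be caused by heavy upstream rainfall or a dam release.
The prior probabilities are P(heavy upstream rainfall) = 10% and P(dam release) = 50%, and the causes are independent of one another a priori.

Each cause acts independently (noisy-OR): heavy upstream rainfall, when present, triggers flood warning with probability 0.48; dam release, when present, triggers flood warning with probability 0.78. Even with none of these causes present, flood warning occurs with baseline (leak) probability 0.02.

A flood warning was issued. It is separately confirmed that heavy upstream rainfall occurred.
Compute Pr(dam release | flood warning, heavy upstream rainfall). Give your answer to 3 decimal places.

Pr(dam release | flood warning, heavy upstream rainfall) ≈ 0.644

Under noisy-OR, P(flood warning | causes) = 1 − (1−0.02)·∏(1−qᵢ) over the active causes.
Enumerate both values of dam release and weight by the priors:
  P(flood warning | heavy upstream rainfall) = 0.4904×0.5 + 0.887888×0.5
        = 0.245200 + 0.443944 = 0.689144
Configurations with dam release contribute 0.443944, so
  P(dam release | flood warning, heavy upstream rainfall) = 0.443944 / 0.689144 ≈ 0.644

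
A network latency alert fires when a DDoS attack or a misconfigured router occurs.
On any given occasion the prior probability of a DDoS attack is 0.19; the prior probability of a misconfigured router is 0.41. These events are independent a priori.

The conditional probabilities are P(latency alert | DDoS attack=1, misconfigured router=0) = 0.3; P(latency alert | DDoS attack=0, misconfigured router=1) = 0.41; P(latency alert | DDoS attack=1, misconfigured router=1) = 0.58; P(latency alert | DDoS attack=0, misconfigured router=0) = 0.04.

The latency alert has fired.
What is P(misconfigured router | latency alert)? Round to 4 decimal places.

P(misconfigured router | latency alert) ≈ 0.7747

Weight on misconfigured router=true, given the evidence: 0.136161 + 0.045182 = 0.181343
Normalizer over all consistent configurations: 0.04×0.81×0.59 + 0.41×0.81×0.41 + 0.3×0.19×0.59 + 0.58×0.19×0.41 = 0.234089
P(misconfigured router | latency alert) = 0.181343/0.234089 ≈ 0.7747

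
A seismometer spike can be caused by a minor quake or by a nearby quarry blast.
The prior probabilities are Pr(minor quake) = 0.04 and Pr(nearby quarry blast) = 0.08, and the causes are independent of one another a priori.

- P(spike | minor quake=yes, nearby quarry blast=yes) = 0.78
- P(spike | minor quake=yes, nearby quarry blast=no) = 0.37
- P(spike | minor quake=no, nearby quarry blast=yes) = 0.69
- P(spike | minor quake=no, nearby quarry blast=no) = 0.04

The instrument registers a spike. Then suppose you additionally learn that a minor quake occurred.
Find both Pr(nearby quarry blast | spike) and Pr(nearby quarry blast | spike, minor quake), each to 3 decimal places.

Pr(nearby quarry blast | spike) ≈ 0.531; Pr(nearby quarry blast | spike, minor quake) ≈ 0.155

P(spike) = 0.04*0.96*0.92 + 0.69*0.96*0.08 + 0.37*0.04*0.92 + 0.78*0.04*0.08 = 0.035328 + 0.052992 + 0.013616 + 0.002496 = 0.104432
Restricting to configurations with nearby quarry blast present: 0.052992 + 0.002496 = 0.055488.
P(nearby quarry blast | spike) = 0.055488 / 0.104432 ≈ 0.531

Now condition on the additional information:
For the numerator, keep only nearby quarry blast=true terms: 0.78*0.08 = 0.062400
The normalizing constant is 0.37*0.92 + 0.78*0.08 = 0.402800
Posterior = 0.062400 / 0.402800 ≈ 0.155
— minor quake explains away the evidence for nearby quarry blast.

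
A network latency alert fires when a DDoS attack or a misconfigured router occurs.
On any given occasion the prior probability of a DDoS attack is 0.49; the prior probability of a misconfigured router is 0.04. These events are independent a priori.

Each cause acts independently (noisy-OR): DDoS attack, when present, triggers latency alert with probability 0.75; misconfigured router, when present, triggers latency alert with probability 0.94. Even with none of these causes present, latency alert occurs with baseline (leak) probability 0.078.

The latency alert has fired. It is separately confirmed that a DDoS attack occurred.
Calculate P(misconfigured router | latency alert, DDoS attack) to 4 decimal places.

P(misconfigured router | latency alert, DDoS attack) ≈ 0.0507

Under noisy-OR, P(latency alert | causes) = 1 − (1−0.078)·∏(1−qᵢ) over the active causes.
Weight on misconfigured router=true, given the evidence: 0.98617·0.04 = 0.039447
The normalizing constant is 0.7695·0.96 + 0.98617·0.04 = 0.778167
Posterior = 0.039447 / 0.778167 ≈ 0.0507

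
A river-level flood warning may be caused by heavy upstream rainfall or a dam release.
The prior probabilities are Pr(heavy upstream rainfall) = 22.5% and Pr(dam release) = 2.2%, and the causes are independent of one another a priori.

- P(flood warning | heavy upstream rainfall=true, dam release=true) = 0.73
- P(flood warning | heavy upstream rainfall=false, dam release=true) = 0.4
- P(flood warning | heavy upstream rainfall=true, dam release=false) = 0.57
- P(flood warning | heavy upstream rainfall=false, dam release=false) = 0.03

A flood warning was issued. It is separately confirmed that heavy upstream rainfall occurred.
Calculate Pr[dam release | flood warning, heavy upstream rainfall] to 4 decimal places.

Pr[dam release | flood warning, heavy upstream rainfall] ≈ 0.0280

P(flood warning | heavy upstream rainfall) = 0.57*0.978 + 0.73*0.022 = 0.557460 + 0.016060 = 0.573520
Restricting to configurations with dam release present: 0.73*0.022 = 0.016060.
So P(dam release | flood warning, heavy upstream rainfall) = 0.016060/0.573520 ≈ 0.0280.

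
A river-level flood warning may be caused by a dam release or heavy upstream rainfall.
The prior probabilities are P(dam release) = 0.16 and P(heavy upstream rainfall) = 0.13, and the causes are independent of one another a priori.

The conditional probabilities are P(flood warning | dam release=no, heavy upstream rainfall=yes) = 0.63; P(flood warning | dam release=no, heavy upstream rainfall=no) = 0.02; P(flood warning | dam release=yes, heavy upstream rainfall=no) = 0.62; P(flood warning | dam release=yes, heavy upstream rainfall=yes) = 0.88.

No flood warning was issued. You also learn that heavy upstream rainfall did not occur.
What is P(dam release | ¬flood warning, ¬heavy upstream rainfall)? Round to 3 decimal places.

P(dam release | ¬flood warning, ¬heavy upstream rainfall) ≈ 0.069

P(¬flood warning | ¬heavy upstream rainfall) = 0.98×0.84 + 0.38×0.16 = 0.823200 + 0.060800 = 0.884000
Restricting to configurations with dam release present: 0.38×0.16 = 0.060800.
Hence the posterior is 0.060800/0.884000 ≈ 0.069.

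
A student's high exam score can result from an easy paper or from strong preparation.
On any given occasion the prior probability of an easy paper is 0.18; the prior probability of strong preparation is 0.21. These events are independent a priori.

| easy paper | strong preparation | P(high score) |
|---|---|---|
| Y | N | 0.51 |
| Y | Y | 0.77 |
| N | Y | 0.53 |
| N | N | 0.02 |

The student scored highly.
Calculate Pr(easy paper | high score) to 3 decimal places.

Enumerate the 4 (easy paper, strong preparation) configurations and weight by the priors:
  P(high score) = 0.02×0.82×0.79 + 0.53×0.82×0.21 + 0.51×0.18×0.79 + 0.77×0.18×0.21
        = 0.012956 + 0.091266 + 0.072522 + 0.029106 = 0.205850
Configurations with easy paper contribute 0.101628, so
  P(easy paper | high score) = 0.101628 / 0.205850 ≈ 0.494

Pr(easy paper | high score) ≈ 0.494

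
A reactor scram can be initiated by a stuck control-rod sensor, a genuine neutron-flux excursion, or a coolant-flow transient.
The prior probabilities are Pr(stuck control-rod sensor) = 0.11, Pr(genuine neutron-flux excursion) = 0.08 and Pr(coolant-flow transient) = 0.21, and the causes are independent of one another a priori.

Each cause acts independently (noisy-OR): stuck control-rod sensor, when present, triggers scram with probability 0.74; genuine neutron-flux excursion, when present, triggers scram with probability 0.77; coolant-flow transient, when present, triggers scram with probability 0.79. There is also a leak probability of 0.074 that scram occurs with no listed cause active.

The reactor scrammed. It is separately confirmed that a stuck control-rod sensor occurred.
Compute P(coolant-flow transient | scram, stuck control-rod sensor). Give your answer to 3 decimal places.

P(coolant-flow transient | scram, stuck control-rod sensor) ≈ 0.246

Under noisy-OR, P(scram | causes) = 1 − (1−0.074)·∏(1−qᵢ) over the active causes.
By total probability over the 4 (genuine neutron-flux excursion, coolant-flow transient) configurations:
  P(scram | stuck control-rod sensor) = 0.75924×0.92×0.79 + 0.94944×0.92×0.21 + 0.944625×0.08×0.79 + 0.988371×0.08×0.21
        = 0.551816 + 0.183432 + 0.059700 + 0.016605 = 0.811553
Keeping only the coolant-flow transient-present terms gives 0.200037, so
  P(coolant-flow transient | scram, stuck control-rod sensor) = 0.200037 / 0.811553 ≈ 0.246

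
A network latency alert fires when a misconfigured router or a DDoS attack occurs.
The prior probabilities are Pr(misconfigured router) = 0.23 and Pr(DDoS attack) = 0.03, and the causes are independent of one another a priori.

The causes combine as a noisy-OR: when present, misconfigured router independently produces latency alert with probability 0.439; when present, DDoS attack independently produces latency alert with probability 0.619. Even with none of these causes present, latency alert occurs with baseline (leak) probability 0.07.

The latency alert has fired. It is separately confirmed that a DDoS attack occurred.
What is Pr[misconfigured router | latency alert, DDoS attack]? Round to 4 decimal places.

Pr[misconfigured router | latency alert, DDoS attack] ≈ 0.2704

Under noisy-OR, P(latency alert | causes) = 1 − (1−0.07)·∏(1−qᵢ) over the active causes.
P(latency alert | DDoS attack) = 0.64567·0.77 + 0.801221·0.23 = 0.497166 + 0.184281 = 0.681447
The misconfigured router-present share is 0.801221·0.23 = 0.184281.
P(misconfigured router | latency alert, DDoS attack) = 0.184281 / 0.681447 ≈ 0.2704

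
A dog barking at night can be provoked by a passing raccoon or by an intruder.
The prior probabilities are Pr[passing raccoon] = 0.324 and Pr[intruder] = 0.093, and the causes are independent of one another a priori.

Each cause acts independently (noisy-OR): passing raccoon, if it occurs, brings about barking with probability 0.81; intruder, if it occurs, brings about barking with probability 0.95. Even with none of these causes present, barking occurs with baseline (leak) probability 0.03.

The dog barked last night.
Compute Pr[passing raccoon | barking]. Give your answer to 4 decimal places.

Under noisy-OR, P(barking | causes) = 1 − (1−0.03)·∏(1−qᵢ) over the active causes.
P(barking) = 0.03*0.676*0.907 + 0.9515*0.676*0.093 + 0.8157*0.324*0.907 + 0.990785*0.324*0.093 = 0.018394 + 0.059819 + 0.239708 + 0.029854 = 0.347775
Restricting to configurations with passing raccoon present: 0.239708 + 0.029854 = 0.269562.
P(passing raccoon | barking) = 0.269562 / 0.347775 ≈ 0.7751

Pr[passing raccoon | barking] ≈ 0.7751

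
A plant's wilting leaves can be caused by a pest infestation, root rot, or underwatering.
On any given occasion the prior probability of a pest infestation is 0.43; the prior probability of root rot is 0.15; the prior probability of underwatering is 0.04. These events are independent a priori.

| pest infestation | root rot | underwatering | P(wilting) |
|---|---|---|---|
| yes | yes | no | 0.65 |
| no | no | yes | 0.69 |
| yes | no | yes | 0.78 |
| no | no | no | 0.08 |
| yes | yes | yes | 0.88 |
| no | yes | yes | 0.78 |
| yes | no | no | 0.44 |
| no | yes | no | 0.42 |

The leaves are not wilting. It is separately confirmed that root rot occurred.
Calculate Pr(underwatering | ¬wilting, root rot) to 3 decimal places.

By total probability over the 4 (pest infestation, underwatering) configurations:
  P(¬wilting | root rot) = 0.58·0.57·0.96 + 0.22·0.57·0.04 + 0.35·0.43·0.96 + 0.12·0.43·0.04
        = 0.317376 + 0.005016 + 0.144480 + 0.002064 = 0.468936
Configurations with underwatering contribute 0.007080, so
  P(underwatering | ¬wilting, root rot) = 0.007080 / 0.468936 ≈ 0.015

Pr(underwatering | ¬wilting, root rot) ≈ 0.015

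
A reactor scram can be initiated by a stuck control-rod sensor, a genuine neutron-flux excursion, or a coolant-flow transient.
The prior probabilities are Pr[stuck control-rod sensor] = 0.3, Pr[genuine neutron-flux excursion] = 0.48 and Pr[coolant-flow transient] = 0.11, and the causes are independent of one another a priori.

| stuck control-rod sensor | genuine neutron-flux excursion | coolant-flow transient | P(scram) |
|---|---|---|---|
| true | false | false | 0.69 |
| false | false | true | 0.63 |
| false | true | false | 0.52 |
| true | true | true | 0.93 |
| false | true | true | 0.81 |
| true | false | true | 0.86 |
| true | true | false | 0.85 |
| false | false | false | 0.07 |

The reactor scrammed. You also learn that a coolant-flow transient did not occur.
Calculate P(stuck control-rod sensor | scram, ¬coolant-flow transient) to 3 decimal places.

P(scram | ¬coolant-flow transient) = 0.07*0.7*0.52 + 0.52*0.7*0.48 + 0.69*0.3*0.52 + 0.85*0.3*0.48 = 0.025480 + 0.174720 + 0.107640 + 0.122400 = 0.430240
Of this, 0.230040 comes from 0.107640 + 0.122400 (the stuck control-rod sensor=true cases).
So P(stuck control-rod sensor | scram, ¬coolant-flow transient) = 0.230040/0.430240 ≈ 0.535.

P(stuck control-rod sensor | scram, ¬coolant-flow transient) ≈ 0.535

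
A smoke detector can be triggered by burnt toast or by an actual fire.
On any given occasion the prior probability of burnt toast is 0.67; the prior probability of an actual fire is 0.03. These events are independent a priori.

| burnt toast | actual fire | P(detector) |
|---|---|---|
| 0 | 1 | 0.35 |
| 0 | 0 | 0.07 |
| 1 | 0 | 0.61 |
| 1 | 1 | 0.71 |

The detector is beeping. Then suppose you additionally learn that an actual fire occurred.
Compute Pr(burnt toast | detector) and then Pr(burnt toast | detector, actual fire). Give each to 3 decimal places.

Pr(burnt toast | detector) ≈ 0.941; Pr(burnt toast | detector, actual fire) ≈ 0.805

P(detector) = 0.07·0.33·0.97 + 0.35·0.33·0.03 + 0.61·0.67·0.97 + 0.71·0.67·0.03 = 0.022407 + 0.003465 + 0.396439 + 0.014271 = 0.436582
The burnt toast-present share is 0.396439 + 0.014271 = 0.410710.
So P(burnt toast | detector) = 0.410710/0.436582 ≈ 0.941.

Now condition on the additional information:
By total probability over both values of burnt toast:
  P(detector | actual fire) = 0.35·0.33 + 0.71·0.67
        = 0.115500 + 0.475700 = 0.591200
Configurations with burnt toast contribute 0.475700, so
  P(burnt toast | detector, actual fire) = 0.475700 / 0.591200 ≈ 0.805
The drop from 0.941 to 0.805 is the explaining-away (discounting) effect.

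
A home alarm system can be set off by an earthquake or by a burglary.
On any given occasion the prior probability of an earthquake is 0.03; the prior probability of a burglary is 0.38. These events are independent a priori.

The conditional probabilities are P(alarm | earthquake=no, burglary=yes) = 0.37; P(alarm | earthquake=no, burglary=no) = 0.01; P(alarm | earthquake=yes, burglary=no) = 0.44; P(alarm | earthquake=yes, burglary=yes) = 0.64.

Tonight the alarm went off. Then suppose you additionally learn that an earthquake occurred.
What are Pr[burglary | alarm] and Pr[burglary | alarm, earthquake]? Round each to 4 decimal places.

Pr[burglary | alarm] ≈ 0.9101; Pr[burglary | alarm, earthquake] ≈ 0.4713

By total probability over the 4 (earthquake, burglary) configurations:
  P(alarm) = 0.01×0.97×0.62 + 0.37×0.97×0.38 + 0.44×0.03×0.62 + 0.64×0.03×0.38
        = 0.006014 + 0.136382 + 0.008184 + 0.007296 = 0.157876
The terms with burglary present sum to 0.143678, so
  P(burglary | alarm) = 0.143678 / 0.157876 ≈ 0.9101

With the extra evidence:
Enumerate both values of burglary and weight by the priors:
  P(alarm | earthquake) = 0.44*0.62 + 0.64*0.38
        = 0.272800 + 0.243200 = 0.516000
Configurations with burglary contribute 0.243200, so
  P(burglary | alarm, earthquake) = 0.243200 / 0.516000 ≈ 0.4713
Conditioning on earthquake lowers the posterior on burglary: the classic explaining-away effect in a common-effect structure.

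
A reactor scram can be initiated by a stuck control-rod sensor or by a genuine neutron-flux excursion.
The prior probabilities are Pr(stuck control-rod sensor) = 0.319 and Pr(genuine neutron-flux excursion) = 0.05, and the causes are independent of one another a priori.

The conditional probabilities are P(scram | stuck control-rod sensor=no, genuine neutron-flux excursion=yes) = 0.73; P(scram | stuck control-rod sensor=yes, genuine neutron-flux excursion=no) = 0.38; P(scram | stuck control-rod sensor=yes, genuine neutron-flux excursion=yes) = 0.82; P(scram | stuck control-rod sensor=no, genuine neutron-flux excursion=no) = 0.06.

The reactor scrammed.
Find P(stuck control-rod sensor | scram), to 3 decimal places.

By total probability over the 4 (stuck control-rod sensor, genuine neutron-flux excursion) configurations:
  P(scram) = 0.06×0.681×0.95 + 0.73×0.681×0.05 + 0.38×0.319×0.95 + 0.82×0.319×0.05
        = 0.038817 + 0.024857 + 0.115159 + 0.013079 = 0.191912
The terms with stuck control-rod sensor present sum to 0.128238, so
  P(stuck control-rod sensor | scram) = 0.128238 / 0.191912 ≈ 0.668

P(stuck control-rod sensor | scram) ≈ 0.668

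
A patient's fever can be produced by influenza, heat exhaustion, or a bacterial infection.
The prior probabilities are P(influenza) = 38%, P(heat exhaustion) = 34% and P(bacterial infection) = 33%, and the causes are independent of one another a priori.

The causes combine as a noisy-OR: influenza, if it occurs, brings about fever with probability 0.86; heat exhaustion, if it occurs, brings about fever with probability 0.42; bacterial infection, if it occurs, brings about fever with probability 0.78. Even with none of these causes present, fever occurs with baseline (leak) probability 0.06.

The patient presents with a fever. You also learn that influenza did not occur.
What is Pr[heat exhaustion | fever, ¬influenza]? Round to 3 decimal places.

Pr[heat exhaustion | fever, ¬influenza] ≈ 0.504

Under noisy-OR, P(fever | causes) = 1 − (1−0.06)·∏(1−qᵢ) over the active causes.
Weight on heat exhaustion=true, given the evidence: 0.103603 + 0.098742 = 0.202345
Denominator P(fever | ¬influenza): 0.06·0.66·0.67 + 0.7932·0.66·0.33 + 0.4548·0.34·0.67 + 0.880056·0.34·0.33 = 0.401636
P(heat exhaustion | fever, ¬influenza) = 0.202345/0.401636 ≈ 0.504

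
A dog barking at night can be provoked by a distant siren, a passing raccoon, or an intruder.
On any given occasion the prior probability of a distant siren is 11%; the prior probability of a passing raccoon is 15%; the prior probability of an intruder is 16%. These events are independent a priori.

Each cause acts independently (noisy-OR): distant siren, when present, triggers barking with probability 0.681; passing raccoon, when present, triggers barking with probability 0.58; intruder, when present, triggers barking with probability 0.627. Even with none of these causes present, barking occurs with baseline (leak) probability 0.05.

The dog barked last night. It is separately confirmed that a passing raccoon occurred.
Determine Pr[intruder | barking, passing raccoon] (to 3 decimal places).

Under noisy-OR, P(barking | causes) = 1 − (1−0.05)·∏(1−qᵢ) over the active causes.
For the numerator, keep only intruder=true terms: 0.121207 + 0.016764 = 0.137971
Normalizer over all consistent configurations: 0.601×0.89×0.84 + 0.851173×0.89×0.16 + 0.872719×0.11×0.84 + 0.952524×0.11×0.16 = 0.667918
P(intruder | barking, passing raccoon) = 0.137971/0.667918 ≈ 0.207

Pr[intruder | barking, passing raccoon] ≈ 0.207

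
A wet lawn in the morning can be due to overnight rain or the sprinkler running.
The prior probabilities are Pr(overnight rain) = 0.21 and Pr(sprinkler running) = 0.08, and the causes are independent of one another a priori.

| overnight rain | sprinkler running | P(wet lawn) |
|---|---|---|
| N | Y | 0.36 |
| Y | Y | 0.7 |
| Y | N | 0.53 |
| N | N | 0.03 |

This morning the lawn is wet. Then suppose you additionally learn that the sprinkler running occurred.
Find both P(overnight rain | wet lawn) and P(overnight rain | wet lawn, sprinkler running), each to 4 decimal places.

Enumerate the 4 (overnight rain, sprinkler running) configurations and weight by the priors:
  P(wet lawn) = 0.03*0.79*0.92 + 0.36*0.79*0.08 + 0.53*0.21*0.92 + 0.7*0.21*0.08
        = 0.021804 + 0.022752 + 0.102396 + 0.011760 = 0.158712
Configurations with overnight rain contribute 0.114156, so
  P(overnight rain | wet lawn) = 0.114156 / 0.158712 ≈ 0.7193

Now also conditioning on sprinkler running=true:
For the numerator, keep only overnight rain=true terms: 0.7·0.21 = 0.147000
Normalizer over all consistent configurations: 0.36·0.79 + 0.7·0.21 = 0.431400
P(overnight rain | wet lawn, sprinkler running) = 0.147000/0.431400 ≈ 0.3408
The drop from 0.7193 to 0.3408 is the explaining-away (discounting) effect.

P(overnight rain | wet lawn) ≈ 0.7193; P(overnight rain | wet lawn, sprinkler running) ≈ 0.3408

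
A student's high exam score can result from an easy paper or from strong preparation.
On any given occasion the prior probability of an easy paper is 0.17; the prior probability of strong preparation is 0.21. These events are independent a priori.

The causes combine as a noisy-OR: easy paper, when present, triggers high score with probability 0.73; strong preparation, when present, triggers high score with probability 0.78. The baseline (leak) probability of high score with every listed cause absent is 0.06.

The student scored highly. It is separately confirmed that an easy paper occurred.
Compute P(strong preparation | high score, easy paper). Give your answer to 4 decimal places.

Under noisy-OR, P(high score | causes) = 1 − (1−0.06)·∏(1−qᵢ) over the active causes.
By total probability over both values of strong preparation:
  P(high score | easy paper) = 0.7462*0.79 + 0.944164*0.21
        = 0.589498 + 0.198274 = 0.787772
Keeping only the strong preparation-present terms gives 0.198274, so
  P(strong preparation | high score, easy paper) = 0.198274 / 0.787772 ≈ 0.2517

P(strong preparation | high score, easy paper) ≈ 0.2517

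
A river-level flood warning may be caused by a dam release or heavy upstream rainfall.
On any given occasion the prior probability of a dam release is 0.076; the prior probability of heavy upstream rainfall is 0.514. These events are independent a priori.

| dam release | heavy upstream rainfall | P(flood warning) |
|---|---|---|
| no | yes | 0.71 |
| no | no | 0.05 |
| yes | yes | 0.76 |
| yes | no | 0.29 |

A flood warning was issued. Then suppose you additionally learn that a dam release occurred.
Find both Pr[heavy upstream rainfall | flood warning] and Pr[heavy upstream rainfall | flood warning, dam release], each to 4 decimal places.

Pr[heavy upstream rainfall | flood warning] ≈ 0.9171; Pr[heavy upstream rainfall | flood warning, dam release] ≈ 0.7349

Weight on heavy upstream rainfall=true, given the evidence: 0.337205 + 0.029689 = 0.366894
Denominator P(flood warning): 0.05·0.924·0.486 + 0.71·0.924·0.514 + 0.29·0.076·0.486 + 0.76·0.076·0.514 = 0.400058
P(heavy upstream rainfall | flood warning) = 0.366894/0.400058 ≈ 0.9171

With the extra evidence:
Enumerate both values of heavy upstream rainfall and weight by the priors:
  P(flood warning | dam release) = 0.29·0.486 + 0.76·0.514
        = 0.140940 + 0.390640 = 0.531580
Keeping only the heavy upstream rainfall-present terms gives 0.390640, so
  P(heavy upstream rainfall | flood warning, dam release) = 0.390640 / 0.531580 ≈ 0.7349
This is intercausal reasoning (explaining away): once dam release accounts for the flood warning, heavy upstream rainfall becomes less likely.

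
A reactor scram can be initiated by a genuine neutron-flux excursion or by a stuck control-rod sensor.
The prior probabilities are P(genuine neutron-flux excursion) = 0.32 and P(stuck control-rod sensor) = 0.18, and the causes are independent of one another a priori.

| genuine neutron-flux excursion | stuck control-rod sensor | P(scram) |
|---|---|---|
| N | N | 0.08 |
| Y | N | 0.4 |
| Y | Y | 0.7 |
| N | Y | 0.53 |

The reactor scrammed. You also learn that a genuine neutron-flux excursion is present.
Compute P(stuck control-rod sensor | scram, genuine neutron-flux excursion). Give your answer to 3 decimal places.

For the numerator, keep only stuck control-rod sensor=true terms: 0.7*0.18 = 0.126000
The normalizing constant is 0.4*0.82 + 0.7*0.18 = 0.454000
Posterior = 0.126000 / 0.454000 ≈ 0.278

P(stuck control-rod sensor | scram, genuine neutron-flux excursion) ≈ 0.278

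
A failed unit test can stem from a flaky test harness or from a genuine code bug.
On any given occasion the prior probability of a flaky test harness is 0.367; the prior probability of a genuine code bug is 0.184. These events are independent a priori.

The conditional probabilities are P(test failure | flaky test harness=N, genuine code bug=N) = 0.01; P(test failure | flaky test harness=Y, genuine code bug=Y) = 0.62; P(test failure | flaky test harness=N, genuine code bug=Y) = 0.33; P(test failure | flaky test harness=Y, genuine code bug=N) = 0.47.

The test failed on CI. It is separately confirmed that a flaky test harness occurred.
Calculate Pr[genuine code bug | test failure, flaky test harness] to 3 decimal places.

P(test failure | flaky test harness) = 0.47×0.816 + 0.62×0.184 = 0.383520 + 0.114080 = 0.497600
Restricting to configurations with genuine code bug present: 0.62×0.184 = 0.114080.
So P(genuine code bug | test failure, flaky test harness) = 0.114080/0.497600 ≈ 0.229.

Pr[genuine code bug | test failure, flaky test harness] ≈ 0.229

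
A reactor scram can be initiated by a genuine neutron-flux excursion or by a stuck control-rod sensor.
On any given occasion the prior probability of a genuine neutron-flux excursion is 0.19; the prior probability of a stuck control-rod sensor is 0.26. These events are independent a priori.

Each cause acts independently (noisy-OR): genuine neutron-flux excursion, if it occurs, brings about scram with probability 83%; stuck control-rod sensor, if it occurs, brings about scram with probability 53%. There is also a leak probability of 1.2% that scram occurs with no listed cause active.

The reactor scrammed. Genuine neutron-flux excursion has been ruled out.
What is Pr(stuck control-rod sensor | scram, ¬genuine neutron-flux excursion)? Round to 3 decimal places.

Pr(stuck control-rod sensor | scram, ¬genuine neutron-flux excursion) ≈ 0.940

Under noisy-OR, P(scram | causes) = 1 − (1−0.012)·∏(1−qᵢ) over the active causes.
For the numerator, keep only stuck control-rod sensor=true terms: 0.53564*0.26 = 0.139266
Denominator P(scram | ¬genuine neutron-flux excursion): 0.012*0.74 + 0.53564*0.26 = 0.148146
Posterior = 0.139266 / 0.148146 ≈ 0.940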